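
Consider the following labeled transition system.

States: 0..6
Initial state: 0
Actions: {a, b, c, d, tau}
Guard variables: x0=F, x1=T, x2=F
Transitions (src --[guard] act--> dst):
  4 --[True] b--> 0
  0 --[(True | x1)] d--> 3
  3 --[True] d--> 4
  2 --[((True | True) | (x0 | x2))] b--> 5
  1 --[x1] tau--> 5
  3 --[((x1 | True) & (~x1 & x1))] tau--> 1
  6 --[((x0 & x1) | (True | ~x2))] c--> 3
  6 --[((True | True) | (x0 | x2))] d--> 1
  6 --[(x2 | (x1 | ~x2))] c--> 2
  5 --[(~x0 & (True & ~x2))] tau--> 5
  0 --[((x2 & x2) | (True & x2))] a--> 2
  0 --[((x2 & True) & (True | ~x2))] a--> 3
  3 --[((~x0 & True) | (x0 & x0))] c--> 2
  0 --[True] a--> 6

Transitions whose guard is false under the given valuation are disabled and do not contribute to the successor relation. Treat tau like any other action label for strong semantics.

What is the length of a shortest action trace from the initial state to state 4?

BFS to 4:
  depth 0: {0}
  depth 1: {3,6}
  depth 2: {1,2,4}
4 enters at depth 2; path d·d

Answer: 2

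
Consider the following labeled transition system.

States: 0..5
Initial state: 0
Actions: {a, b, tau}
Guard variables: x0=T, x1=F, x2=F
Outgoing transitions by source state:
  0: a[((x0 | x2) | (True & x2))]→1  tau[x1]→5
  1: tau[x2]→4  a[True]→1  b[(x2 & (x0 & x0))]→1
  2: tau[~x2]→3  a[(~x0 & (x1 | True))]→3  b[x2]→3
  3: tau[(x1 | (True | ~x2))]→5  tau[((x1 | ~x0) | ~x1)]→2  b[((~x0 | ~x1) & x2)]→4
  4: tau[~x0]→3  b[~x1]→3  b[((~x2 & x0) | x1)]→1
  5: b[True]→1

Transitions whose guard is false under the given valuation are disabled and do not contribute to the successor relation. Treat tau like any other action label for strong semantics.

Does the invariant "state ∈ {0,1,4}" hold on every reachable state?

Answer: INVARIANT HOLDS

Working:
Inv-set: {0,1,4}
R = {0,1}
  0: safe
  1: safe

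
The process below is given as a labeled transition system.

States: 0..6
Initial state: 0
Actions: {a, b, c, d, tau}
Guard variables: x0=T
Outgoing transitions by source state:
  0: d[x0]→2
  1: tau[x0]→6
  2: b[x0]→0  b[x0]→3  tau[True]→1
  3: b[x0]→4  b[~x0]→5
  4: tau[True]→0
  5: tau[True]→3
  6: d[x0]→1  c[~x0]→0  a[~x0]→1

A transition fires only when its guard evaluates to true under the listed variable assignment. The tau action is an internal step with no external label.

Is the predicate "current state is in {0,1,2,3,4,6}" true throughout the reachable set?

Allowed set {0,1,2,3,4,6}
Reachable = {0,1,2,3,4,6}
  0: ok
  1: ok
  2: ok
  3: ok
  4: ok
  6: ok

Answer: INVARIANT HOLDS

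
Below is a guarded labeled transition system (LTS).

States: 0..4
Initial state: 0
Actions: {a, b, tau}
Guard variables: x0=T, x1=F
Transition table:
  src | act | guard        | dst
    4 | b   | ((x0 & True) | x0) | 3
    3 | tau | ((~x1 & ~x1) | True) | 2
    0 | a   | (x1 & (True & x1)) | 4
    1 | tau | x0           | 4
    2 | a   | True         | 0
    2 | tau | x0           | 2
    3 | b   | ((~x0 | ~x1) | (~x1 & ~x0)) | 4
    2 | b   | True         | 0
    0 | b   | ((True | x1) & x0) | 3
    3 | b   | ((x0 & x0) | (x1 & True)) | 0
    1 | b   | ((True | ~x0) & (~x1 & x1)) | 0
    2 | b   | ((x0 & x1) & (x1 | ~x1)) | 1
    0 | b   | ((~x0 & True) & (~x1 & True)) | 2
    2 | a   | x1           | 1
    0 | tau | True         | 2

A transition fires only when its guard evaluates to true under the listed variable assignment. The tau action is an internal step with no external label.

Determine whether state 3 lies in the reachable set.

10 transition(s) survive guard evaluation.
L0 = {0}
L1 = {2,3}  cumulative {0,2,3}
L2 = {4}  cumulative {0,2,3,4}
Reach set: {0,2,3,4}
witness 3: b

Answer: REACHABLE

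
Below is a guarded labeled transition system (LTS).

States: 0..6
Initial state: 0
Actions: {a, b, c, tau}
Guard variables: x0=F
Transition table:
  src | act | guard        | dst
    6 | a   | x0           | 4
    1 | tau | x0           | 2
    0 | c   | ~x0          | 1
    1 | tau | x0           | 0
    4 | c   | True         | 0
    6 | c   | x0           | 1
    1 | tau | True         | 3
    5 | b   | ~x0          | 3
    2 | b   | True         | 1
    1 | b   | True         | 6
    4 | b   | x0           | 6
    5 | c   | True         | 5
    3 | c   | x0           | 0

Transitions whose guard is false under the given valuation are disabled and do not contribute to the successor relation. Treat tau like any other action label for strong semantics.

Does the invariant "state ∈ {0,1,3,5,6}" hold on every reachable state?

Answer: INVARIANT HOLDS

Analysis:
Allowed set {0,1,3,5,6}
R = {0,1,3,6}
  0: ok
  1: ok
  3: ok
  6: ok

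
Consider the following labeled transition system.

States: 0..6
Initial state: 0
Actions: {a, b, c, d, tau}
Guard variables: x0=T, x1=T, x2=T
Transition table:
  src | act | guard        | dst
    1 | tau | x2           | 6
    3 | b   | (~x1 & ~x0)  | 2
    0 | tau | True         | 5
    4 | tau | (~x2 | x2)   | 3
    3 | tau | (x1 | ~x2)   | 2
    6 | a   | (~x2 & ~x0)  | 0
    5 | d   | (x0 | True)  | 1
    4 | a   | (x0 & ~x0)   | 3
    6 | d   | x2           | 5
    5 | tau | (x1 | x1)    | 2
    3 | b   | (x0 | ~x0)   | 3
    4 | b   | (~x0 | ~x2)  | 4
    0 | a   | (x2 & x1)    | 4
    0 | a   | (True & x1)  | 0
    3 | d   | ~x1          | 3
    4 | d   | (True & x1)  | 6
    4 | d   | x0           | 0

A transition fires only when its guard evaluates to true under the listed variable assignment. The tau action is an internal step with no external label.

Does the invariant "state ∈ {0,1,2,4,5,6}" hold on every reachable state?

Answer: INVARIANT VIOLATED at state 3

Trace:
Allowed set {0,1,2,4,5,6}
R = {0,1,2,3,4,5,6}
  0: ok
  1: ok
  2: ok
  3: ✗ unsafe
  4: ok
  5: ok
  6: ok
counterexample path to 3: a·tau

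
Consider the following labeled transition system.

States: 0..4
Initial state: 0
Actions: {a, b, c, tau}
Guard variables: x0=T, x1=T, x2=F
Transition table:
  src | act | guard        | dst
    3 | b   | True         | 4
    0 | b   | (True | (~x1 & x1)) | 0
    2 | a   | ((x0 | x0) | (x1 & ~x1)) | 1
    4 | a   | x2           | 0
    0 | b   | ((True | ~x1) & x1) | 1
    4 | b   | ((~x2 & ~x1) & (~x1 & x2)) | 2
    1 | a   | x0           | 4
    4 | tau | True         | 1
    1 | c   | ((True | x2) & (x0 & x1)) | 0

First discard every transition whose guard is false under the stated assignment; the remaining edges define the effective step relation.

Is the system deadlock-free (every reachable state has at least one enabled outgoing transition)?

Reach set: {0,1,4}
  0: b→0  b→1  [deg 2]
  1: a→4  c→0  [deg 2]
  4: tau→1  [deg 1]

Answer: DEADLOCK-FREE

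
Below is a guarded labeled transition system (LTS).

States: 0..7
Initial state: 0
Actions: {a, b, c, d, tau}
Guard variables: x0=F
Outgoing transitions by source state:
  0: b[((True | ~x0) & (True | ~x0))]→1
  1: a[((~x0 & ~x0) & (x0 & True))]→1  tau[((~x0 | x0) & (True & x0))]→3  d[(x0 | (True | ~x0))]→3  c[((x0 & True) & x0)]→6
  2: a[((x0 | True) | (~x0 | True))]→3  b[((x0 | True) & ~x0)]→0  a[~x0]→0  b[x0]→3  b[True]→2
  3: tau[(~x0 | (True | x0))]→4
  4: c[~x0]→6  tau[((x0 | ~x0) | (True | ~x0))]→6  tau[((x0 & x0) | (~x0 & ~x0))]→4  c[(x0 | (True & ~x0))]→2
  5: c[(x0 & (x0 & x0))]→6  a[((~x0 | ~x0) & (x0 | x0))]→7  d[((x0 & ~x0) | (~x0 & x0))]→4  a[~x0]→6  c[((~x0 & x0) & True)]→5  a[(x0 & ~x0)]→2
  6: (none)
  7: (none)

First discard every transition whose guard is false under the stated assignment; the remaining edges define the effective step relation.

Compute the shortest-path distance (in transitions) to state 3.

Answer: 2

Trace:
Breadth-first toward 3:
  L0 = {0}
  L1 = {1}
  L2 = {3}
3 enters at depth 2; path b·d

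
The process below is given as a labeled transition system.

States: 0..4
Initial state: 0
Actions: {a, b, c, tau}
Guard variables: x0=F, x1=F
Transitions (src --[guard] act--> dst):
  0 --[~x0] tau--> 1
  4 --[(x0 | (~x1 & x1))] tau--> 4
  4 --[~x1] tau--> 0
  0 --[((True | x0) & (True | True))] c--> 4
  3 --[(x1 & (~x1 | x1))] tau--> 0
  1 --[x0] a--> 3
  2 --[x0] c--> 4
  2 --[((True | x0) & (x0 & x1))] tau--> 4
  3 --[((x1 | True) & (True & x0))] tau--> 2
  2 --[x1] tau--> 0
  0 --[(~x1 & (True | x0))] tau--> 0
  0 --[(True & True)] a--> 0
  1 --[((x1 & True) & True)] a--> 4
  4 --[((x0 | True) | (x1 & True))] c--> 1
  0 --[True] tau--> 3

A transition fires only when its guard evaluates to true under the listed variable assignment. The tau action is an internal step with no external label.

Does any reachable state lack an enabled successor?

Answer: DEADLOCK at state 1

Analysis:
Reach set: {0,1,3,4}
  0: a→0  c→4  tau→0  tau→1  tau→3  [5 exit(s)]
  1: ∅  [no exit]
  3: ∅  [no exit]
  4: c→1  tau→0  [2 exit(s)]
witness 1: tau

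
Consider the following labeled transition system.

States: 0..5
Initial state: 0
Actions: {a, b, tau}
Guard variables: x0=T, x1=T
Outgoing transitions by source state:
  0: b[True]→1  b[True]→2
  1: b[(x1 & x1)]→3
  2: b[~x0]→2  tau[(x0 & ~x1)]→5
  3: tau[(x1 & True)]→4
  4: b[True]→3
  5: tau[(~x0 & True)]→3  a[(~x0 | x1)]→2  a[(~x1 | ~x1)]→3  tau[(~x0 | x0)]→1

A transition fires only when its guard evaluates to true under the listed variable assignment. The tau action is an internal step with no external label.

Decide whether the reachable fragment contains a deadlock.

R = {0,1,2,3,4}
  0: b→1  b→2  [deg 2]
  1: b→3  [deg 1]
  2: ∅  [STUCK]
  3: tau→4  [deg 1]
  4: b→3  [deg 1]
trace reaching 2: b

Answer: DEADLOCK at state 2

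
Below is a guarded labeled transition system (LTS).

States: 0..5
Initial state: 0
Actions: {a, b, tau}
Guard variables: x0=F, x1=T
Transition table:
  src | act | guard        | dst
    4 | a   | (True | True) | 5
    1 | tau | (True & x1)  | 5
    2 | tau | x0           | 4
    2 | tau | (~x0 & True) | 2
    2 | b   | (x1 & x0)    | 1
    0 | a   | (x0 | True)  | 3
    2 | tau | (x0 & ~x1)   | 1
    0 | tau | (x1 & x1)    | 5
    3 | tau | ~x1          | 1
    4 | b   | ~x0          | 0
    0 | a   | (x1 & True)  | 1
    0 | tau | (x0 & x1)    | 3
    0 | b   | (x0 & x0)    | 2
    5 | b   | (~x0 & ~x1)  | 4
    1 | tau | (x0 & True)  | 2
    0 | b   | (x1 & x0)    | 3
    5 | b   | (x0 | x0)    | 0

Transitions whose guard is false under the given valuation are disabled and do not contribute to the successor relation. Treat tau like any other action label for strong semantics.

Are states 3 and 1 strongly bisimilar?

Answer: NOT BISIMILAR

Working:
Compute ~ classes (split until stable):
  P[0] = {{0,1,2,3,4,5}}
  P[1] = {{0},{1,2},{3,5},{4}}
  P[2] = {{0},{1},{2},{3,5},{4}}
Fixed point at round 3; 5 class(es).
[3]={3,5}  [1]={1}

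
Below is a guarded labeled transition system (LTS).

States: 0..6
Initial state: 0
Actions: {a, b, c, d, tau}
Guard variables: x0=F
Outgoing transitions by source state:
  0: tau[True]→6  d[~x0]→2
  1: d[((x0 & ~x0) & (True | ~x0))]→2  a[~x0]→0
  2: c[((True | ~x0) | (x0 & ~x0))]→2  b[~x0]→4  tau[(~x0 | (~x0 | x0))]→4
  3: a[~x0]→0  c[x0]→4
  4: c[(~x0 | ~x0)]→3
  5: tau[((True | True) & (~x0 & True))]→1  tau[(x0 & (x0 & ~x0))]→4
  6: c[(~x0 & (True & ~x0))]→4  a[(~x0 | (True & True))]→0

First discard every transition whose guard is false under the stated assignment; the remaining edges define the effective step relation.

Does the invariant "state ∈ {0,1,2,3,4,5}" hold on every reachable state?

Answer: INVARIANT VIOLATED at state 6

Analysis:
Safe = {0,1,2,3,4,5}
Reach set: {0,2,3,4,6}
  0: ✓
  2: ✓
  3: ✓
  4: ✓
  6: VIOLATES
reach 6 via tau — violates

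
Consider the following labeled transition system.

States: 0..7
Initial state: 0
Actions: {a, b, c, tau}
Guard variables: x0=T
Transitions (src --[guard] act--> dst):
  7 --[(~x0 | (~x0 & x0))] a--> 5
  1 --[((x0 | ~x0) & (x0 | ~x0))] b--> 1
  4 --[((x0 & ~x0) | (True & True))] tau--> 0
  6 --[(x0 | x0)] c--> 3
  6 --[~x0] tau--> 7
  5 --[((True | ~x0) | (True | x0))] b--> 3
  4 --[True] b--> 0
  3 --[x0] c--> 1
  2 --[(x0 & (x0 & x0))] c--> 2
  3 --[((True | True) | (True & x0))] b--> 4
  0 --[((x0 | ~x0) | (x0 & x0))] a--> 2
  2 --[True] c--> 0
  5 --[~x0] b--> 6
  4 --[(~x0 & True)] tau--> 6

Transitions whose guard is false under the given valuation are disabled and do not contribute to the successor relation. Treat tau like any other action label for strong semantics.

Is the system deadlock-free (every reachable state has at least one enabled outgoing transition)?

Answer: DEADLOCK-FREE

Analysis:
Reach set: {0,2}
  0: a→2  [deg 1]
  2: c→0  c→2  [deg 2]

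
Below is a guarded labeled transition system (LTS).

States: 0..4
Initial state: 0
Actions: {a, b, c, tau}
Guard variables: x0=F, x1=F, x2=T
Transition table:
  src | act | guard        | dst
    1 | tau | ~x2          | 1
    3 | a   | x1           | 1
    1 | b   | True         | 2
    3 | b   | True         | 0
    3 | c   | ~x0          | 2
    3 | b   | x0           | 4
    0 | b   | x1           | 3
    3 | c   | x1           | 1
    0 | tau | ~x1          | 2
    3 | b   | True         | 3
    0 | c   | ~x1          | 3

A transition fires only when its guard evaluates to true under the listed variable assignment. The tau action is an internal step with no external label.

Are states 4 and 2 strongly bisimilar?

Compute ~ classes (split until stable):
  π0 = {{0,1,2,3,4}}
  π1 = {{0},{1},{2,4},{3}}
Fixed point at round 2; 4 class(es).
class of 4: {2,4}; class of 2: {2,4}

Answer: BISIMILAR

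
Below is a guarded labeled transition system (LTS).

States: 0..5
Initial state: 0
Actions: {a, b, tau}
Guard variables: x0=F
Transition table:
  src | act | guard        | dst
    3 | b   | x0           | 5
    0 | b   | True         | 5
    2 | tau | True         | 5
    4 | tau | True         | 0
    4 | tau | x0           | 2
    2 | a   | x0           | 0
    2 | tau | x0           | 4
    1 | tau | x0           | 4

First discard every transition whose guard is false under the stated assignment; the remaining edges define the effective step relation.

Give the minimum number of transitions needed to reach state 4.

BFS to 4:
  L0 = {0}
  L1 = {5}
4 never appears.

Answer: UNREACHABLE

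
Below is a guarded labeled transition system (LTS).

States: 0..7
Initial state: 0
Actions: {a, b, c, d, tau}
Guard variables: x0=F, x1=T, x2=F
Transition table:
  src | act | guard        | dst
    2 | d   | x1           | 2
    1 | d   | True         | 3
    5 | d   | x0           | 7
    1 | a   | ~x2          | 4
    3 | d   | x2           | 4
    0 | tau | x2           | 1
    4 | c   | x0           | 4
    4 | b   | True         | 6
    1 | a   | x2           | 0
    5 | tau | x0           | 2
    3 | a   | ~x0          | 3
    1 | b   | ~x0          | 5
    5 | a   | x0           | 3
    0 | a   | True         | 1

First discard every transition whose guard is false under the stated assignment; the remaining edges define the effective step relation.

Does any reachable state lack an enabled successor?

Reachable = {0,1,3,4,5,6}
  0: a→1  [deg 1]
  1: a→4  b→5  d→3  [deg 3]
  3: a→3  [deg 1]
  4: b→6  [deg 1]
  5: ∅  [STUCK]
  6: ∅  [STUCK]
witness 5: a·b

Answer: DEADLOCK at state 5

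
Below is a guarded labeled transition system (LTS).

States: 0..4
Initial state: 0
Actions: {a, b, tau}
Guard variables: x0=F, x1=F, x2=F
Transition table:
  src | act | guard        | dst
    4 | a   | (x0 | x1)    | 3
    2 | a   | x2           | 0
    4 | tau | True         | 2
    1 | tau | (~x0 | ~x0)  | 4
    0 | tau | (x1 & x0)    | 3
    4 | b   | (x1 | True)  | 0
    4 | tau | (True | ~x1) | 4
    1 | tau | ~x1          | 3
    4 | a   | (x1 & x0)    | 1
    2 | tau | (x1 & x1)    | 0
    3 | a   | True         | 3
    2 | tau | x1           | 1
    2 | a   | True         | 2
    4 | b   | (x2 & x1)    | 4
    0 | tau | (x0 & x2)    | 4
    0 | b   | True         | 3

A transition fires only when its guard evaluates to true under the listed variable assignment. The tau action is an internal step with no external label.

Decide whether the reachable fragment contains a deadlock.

Reach set: {0,3}
  0: b→3  [1 exit(s)]
  3: a→3  [1 exit(s)]

Answer: DEADLOCK-FREE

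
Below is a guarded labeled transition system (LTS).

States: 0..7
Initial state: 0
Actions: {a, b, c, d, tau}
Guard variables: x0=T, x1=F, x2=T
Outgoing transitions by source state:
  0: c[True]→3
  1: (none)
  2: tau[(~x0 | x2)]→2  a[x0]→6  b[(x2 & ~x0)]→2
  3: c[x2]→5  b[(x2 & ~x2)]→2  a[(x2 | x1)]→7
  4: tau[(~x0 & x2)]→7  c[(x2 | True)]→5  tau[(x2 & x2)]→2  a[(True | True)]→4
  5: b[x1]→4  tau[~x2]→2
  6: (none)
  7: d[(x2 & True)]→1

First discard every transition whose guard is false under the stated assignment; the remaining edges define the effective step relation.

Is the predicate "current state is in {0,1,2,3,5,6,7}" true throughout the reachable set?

Inv-set: {0,1,2,3,5,6,7}
Reach set: {0,1,3,5,7}
  0: ok
  1: ok
  3: ok
  5: ok
  7: ok

Answer: INVARIANT HOLDS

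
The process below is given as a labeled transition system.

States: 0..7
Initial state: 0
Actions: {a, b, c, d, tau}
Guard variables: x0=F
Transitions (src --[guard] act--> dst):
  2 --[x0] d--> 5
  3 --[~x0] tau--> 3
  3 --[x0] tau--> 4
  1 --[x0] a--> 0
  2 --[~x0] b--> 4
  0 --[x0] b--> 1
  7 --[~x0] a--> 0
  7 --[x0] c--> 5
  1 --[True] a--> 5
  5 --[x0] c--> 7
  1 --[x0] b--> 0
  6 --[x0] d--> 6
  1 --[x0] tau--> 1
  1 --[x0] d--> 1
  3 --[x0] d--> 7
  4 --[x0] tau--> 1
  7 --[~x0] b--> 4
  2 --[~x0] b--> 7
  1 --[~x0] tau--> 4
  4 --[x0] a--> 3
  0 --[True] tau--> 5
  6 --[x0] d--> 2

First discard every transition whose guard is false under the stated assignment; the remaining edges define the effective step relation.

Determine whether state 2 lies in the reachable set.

Answer: UNREACHABLE

Analysis:
Guard filter leaves 8 enabled edge(s).
Layer 0: {0}
Layer 1: {5}  cumulative {0,5}
Reach set: {0,5}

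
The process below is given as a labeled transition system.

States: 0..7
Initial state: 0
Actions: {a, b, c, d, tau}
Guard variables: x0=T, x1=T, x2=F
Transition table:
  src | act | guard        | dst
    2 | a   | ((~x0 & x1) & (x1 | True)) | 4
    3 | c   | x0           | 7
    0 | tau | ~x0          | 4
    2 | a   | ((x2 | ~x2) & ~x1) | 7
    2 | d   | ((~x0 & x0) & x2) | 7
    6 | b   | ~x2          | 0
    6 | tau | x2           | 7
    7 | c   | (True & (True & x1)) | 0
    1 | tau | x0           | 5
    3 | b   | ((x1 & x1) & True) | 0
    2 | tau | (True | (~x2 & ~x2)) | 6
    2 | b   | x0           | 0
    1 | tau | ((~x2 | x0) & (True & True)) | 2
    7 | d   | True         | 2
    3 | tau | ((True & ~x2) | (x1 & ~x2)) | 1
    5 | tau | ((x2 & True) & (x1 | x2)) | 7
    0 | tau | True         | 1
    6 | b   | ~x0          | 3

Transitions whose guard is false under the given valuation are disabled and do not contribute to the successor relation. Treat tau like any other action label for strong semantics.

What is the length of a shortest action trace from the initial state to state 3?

Answer: UNREACHABLE

Trace:
Layered search for 3:
  depth 0: {0}
  depth 1: {1}
  depth 2: {2,5}
  depth 3: {6}
3 never appears.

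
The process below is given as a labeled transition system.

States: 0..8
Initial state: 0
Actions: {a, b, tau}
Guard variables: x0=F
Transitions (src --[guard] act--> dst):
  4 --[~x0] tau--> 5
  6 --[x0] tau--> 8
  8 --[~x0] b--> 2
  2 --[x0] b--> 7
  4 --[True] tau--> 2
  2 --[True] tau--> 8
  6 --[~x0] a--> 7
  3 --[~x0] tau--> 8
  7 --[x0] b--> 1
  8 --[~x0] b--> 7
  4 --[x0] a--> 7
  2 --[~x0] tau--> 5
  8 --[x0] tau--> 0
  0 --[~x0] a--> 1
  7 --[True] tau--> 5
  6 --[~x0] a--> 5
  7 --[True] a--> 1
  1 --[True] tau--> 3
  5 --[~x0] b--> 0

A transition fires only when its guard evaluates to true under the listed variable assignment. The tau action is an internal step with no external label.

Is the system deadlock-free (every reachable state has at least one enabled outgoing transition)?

Answer: DEADLOCK-FREE

Trace:
Reach set: {0,1,2,3,5,7,8}
  0: a→1  [deg 1]
  1: tau→3  [deg 1]
  2: tau→5  tau→8  [deg 2]
  3: tau→8  [deg 1]
  5: b→0  [deg 1]
  7: a→1  tau→5  [deg 2]
  8: b→2  b→7  [deg 2]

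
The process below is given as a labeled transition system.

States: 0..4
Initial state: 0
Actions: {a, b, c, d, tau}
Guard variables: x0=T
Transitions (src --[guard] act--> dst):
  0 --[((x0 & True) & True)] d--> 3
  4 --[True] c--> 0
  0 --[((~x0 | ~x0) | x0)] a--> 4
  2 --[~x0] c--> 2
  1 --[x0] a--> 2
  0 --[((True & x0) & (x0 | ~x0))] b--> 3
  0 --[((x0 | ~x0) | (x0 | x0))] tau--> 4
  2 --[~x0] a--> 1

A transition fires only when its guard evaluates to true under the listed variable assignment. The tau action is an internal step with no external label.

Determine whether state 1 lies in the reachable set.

Answer: UNREACHABLE

Trace:
6 transition(s) survive guard evaluation.
L0 = {0}
L1 = {3,4}  cumulative {0,3,4}
Reach set: {0,3,4}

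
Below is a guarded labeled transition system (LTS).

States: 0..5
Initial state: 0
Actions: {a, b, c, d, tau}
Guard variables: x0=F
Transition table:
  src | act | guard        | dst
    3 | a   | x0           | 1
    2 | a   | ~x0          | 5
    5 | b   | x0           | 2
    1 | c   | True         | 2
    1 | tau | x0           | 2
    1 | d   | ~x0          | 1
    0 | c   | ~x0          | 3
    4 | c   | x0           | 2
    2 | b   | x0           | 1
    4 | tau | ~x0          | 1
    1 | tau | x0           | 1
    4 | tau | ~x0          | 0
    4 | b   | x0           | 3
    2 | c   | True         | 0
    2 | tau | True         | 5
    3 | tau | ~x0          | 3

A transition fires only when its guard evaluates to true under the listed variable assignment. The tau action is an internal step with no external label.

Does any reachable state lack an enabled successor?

Answer: DEADLOCK-FREE

Analysis:
R = {0,3}
  0: c→3  [1 exit(s)]
  3: tau→3  [1 exit(s)]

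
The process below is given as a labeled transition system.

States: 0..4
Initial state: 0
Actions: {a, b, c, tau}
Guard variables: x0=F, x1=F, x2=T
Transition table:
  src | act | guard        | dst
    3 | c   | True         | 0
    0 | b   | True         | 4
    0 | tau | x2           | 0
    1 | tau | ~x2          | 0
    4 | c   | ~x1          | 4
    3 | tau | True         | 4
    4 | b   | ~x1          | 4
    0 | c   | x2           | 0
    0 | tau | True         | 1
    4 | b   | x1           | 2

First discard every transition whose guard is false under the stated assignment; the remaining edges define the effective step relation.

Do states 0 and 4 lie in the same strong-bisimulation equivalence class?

Answer: NOT BISIMILAR

Analysis:
Compute ~ classes (split until stable):
  round 0: {{0,1,2,3,4}}
  round 1: {{0},{1,2},{3},{4}}
4 equivalence class(es) (converged in 2)
[0]={0}  [4]={4}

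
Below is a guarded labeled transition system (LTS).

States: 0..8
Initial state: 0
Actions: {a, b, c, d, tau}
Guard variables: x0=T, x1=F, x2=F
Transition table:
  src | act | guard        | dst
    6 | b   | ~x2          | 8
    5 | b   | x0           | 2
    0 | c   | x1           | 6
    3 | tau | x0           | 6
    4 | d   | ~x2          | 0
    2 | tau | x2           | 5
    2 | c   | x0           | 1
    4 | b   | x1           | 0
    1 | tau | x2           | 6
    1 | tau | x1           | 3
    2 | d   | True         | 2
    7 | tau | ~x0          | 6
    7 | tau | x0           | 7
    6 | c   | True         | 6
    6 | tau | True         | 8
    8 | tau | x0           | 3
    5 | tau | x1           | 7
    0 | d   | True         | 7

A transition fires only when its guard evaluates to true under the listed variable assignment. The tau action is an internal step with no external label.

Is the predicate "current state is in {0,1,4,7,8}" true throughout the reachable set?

Answer: INVARIANT HOLDS

Analysis:
Safe = {0,1,4,7,8}
Reachable = {0,7}
  0: ✓
  7: ✓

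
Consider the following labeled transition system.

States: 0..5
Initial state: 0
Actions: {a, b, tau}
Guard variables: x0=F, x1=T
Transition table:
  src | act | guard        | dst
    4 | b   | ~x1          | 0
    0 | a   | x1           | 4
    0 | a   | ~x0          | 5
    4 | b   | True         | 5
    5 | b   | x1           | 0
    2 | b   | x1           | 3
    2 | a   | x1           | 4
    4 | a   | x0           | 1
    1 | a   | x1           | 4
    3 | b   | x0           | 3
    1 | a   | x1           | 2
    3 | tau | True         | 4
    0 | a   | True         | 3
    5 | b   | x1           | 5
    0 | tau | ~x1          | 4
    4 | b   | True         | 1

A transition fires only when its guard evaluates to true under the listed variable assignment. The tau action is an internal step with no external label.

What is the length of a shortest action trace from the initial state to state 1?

Answer: 2

Trace:
BFS to 1:
  Layer 0: {0}
  Layer 1: {3,4,5}
  Layer 2: {1}
1 enters at depth 2; path a·b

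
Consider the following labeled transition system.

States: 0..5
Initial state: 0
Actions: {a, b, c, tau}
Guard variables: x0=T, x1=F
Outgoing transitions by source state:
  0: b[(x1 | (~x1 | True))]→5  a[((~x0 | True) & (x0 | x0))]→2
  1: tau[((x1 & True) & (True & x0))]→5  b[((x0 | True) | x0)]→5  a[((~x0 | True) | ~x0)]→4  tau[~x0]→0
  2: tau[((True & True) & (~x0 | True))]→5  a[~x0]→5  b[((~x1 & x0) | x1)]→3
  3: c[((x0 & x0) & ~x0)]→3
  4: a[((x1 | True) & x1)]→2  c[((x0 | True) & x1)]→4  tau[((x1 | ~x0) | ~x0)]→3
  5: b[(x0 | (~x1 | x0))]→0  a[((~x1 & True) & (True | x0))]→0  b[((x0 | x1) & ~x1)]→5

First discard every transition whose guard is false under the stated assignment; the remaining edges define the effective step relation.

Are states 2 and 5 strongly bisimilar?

Answer: NOT BISIMILAR

Working:
Bisimulation quotient by refinement:
  P[0] = {{0,1,2,3,4,5}}
  P[1] = {{0,1,5},{2},{3,4}}
  P[2] = {{0},{1},{2},{3,4},{5}}
5 equivalence class(es) (converged in 3)
class of 2: {2}; class of 5: {5}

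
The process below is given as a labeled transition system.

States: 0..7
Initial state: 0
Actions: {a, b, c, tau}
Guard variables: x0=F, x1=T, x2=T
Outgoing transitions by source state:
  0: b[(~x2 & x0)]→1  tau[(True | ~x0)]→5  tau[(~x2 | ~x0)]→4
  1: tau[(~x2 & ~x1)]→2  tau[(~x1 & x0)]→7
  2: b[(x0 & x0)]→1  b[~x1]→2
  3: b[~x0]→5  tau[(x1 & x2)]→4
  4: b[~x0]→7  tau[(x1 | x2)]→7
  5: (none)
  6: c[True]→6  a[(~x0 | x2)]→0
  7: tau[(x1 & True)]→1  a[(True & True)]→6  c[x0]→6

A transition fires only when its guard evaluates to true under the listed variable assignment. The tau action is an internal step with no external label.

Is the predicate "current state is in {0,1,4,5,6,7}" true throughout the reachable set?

Answer: INVARIANT HOLDS

Analysis:
Allowed set {0,1,4,5,6,7}
Reachable = {0,1,4,5,6,7}
  0: safe
  1: safe
  4: safe
  5: safe
  6: safe
  7: safe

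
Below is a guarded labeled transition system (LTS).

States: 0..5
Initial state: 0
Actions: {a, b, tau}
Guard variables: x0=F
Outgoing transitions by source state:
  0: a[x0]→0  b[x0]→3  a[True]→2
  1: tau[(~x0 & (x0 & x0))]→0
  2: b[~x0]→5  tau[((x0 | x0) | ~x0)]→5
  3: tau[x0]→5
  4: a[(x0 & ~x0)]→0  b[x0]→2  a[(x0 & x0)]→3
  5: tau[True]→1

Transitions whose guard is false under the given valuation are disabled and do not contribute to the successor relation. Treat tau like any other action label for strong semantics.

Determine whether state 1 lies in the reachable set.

Answer: REACHABLE

Working:
4 transition(s) survive guard evaluation.
L0 = {0}
L1 = {2}  total {0,2}
L2 = {5}  total {0,2,5}
L3 = {1}  total {0,1,2,5}
R = {0,1,2,5}
witness 1: a·b·tau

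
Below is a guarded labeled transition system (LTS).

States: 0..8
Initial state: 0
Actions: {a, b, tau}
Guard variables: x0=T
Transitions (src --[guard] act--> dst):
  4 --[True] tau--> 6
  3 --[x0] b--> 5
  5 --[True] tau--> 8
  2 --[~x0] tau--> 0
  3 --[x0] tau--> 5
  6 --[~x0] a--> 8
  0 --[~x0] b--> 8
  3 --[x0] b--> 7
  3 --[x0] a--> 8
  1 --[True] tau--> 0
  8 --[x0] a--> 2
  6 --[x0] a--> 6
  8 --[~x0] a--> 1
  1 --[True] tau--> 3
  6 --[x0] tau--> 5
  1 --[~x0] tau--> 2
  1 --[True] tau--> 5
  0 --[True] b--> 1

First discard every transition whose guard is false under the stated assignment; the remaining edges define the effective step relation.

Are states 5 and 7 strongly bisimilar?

Answer: NOT BISIMILAR

Trace:
Refine partition for ~:
  π0 = {{0,1,2,3,4,5,6,7,8}}
  π1 = {{0},{1,4,5},{2,7},{3},{6},{8}}
  π2 = {{0},{1},{2,7},{3},{4},{5},{6},{8}}
Fixed point at round 3; 8 class(es).
class of 5: {5}; class of 7: {2,7}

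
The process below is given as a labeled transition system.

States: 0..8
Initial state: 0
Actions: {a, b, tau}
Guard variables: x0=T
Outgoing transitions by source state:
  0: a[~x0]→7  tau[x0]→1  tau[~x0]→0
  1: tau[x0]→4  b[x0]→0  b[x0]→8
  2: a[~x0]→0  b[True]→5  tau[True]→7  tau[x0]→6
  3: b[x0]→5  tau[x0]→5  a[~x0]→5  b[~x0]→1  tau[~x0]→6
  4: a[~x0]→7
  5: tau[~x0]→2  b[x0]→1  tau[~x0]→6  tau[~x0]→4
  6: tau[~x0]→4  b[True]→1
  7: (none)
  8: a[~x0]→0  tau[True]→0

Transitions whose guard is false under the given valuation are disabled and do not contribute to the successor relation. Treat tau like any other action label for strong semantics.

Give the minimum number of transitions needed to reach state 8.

Answer: 2

Analysis:
Breadth-first toward 8:
  Layer 0: {0}
  Layer 1: {1}
  Layer 2: {4,8}
8 enters at depth 2; path tau·b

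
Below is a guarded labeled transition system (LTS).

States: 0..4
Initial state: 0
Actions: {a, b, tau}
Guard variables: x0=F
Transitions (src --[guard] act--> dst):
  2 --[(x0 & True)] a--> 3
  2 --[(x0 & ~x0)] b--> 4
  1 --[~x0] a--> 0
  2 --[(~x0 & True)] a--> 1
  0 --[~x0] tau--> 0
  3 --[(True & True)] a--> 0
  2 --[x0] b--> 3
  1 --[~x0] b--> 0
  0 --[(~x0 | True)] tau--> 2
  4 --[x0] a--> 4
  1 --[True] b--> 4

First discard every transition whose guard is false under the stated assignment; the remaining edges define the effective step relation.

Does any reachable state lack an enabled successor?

R = {0,1,2,4}
  0: tau→0  tau→2  [deg 2]
  1: a→0  b→0  b→4  [deg 3]
  2: a→1  [deg 1]
  4: ∅  [no exit]
trace reaching 4: tau·a·b

Answer: DEADLOCK at state 4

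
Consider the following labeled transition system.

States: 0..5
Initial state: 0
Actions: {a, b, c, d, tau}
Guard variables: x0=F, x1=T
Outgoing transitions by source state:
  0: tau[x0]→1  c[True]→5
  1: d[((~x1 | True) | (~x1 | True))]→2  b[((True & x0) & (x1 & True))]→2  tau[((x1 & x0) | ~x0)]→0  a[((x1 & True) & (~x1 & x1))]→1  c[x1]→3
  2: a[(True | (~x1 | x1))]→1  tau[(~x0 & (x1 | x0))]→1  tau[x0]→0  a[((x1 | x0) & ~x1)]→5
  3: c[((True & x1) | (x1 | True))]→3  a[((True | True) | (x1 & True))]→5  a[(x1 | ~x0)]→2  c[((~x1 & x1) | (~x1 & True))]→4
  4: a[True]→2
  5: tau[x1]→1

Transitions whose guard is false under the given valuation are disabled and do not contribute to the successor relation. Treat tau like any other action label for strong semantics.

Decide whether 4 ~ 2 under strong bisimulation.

Refine partition for ~:
  π0 = {{0,1,2,3,4,5}}
  π1 = {{0},{1},{2},{3},{4},{5}}
6 equivalence class(es) (converged in 2)
4∈{4}, 2∈{2}

Answer: NOT BISIMILAR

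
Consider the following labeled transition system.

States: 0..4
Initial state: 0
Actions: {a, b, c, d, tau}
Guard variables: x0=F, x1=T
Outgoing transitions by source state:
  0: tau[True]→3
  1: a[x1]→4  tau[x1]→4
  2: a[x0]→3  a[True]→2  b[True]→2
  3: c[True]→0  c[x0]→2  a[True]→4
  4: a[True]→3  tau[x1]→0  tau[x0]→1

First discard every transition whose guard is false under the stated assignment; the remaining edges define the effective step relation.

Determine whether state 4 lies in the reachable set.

Answer: REACHABLE

Trace:
After dropping false guards: 9 live edges.
depth 0: {0}
depth 1: {3}  now seen {0,3}
depth 2: {4}  now seen {0,3,4}
R = {0,3,4}
Path to 4: tau·a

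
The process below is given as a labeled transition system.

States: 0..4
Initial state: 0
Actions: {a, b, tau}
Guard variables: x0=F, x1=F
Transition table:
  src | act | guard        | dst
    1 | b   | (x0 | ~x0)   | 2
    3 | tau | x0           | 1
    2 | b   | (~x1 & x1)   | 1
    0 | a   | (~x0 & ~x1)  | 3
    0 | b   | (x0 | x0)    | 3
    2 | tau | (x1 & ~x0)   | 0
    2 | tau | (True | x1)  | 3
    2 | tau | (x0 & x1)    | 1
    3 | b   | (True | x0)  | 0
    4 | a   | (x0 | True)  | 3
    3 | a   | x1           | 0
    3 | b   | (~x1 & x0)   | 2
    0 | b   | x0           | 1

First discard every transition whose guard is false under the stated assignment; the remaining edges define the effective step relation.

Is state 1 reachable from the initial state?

After dropping false guards: 5 live edges.
L0 = {0}
L1 = {3}  cumulative {0,3}
R = {0,3}

Answer: UNREACHABLE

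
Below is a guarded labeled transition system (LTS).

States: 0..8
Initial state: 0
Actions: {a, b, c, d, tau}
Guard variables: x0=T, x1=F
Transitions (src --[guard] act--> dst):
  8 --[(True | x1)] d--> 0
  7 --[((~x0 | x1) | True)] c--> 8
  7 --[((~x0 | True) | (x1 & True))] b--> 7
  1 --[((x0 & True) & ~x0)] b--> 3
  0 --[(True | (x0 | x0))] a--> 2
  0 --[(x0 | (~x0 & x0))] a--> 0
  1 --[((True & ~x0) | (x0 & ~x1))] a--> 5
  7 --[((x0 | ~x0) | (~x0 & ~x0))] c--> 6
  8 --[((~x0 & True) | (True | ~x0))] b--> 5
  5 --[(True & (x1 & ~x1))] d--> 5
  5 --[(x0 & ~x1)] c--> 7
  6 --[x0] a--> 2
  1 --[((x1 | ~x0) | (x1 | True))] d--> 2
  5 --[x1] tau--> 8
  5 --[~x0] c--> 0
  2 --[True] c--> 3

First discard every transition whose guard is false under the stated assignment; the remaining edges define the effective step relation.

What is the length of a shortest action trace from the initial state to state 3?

Answer: 2

Trace:
BFS to 3:
  Layer 0: {0}
  Layer 1: {2}
  Layer 2: {3}
first hit 3 at d=2 via a·c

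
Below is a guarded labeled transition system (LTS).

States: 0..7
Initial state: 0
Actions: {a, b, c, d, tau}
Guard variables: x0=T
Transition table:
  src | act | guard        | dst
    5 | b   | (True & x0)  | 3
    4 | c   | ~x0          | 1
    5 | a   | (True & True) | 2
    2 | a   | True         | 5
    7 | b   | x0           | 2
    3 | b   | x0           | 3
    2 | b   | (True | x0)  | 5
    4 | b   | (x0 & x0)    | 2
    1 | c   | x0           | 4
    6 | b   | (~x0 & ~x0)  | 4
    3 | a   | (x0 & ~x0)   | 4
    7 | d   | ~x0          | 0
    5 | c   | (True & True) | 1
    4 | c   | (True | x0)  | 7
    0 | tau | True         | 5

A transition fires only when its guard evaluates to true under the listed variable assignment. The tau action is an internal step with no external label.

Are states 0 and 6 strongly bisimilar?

Answer: NOT BISIMILAR

Analysis:
Compute ~ classes (split until stable):
  P[0] = {{0,1,2,3,4,5,6,7}}
  P[1] = {{0},{1},{2},{3,7},{4},{5},{6}}
  P[2] = {{0},{1},{2},{3},{4},{5},{6},{7}}
8 equivalence class(es) (converged in 3)
0∈{0}, 6∈{6}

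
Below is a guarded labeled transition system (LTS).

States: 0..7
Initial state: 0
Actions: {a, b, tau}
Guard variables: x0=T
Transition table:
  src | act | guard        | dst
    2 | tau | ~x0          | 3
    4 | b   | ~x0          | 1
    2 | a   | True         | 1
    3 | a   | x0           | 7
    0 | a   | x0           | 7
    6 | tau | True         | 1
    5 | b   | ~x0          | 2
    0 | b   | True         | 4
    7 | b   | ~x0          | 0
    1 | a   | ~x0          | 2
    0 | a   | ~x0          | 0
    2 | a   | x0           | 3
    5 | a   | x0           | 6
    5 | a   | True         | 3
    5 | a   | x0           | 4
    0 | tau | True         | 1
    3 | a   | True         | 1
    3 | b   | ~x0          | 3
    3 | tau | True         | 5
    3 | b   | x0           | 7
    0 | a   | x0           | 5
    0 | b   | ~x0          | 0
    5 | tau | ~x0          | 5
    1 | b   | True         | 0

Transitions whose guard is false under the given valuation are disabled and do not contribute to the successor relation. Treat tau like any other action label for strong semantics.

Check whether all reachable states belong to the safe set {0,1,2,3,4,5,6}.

Answer: INVARIANT VIOLATED at state 7

Working:
Safe = {0,1,2,3,4,5,6}
Reachable = {0,1,3,4,5,6,7}
  0: ✓
  1: ✓
  3: ✓
  4: ✓
  5: ✓
  6: ✓
  7: ✗ unsafe
counterexample path to 7: a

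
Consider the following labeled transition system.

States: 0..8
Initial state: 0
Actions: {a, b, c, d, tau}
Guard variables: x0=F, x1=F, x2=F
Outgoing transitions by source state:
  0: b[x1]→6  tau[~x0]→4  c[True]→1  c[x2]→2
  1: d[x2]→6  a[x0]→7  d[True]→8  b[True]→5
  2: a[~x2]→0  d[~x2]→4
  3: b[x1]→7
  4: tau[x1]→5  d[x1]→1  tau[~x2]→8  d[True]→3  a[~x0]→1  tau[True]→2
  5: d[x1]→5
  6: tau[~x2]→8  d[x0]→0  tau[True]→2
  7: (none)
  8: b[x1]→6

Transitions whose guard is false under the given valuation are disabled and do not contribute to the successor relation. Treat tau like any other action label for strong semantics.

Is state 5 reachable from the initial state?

Guard filter leaves 12 enabled edge(s).
depth 0: {0}
depth 1: {1,4}  total {0,1,4}
depth 2: {2,3,5,8}  total {0,1,2,3,4,5,8}
Reachable = {0,1,2,3,4,5,8}
trace reaching 5: c·b

Answer: REACHABLE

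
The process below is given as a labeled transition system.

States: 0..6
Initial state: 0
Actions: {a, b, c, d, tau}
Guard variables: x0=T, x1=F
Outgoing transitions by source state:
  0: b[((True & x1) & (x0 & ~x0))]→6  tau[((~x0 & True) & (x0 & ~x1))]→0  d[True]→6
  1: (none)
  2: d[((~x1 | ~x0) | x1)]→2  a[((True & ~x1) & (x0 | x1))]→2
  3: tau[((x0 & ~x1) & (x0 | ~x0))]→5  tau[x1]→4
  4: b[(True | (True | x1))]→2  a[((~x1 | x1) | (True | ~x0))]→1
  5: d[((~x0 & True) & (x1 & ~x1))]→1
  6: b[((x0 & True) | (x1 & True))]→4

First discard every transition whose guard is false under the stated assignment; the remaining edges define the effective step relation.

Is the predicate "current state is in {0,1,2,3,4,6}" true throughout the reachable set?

Allowed set {0,1,2,3,4,6}
Reach set: {0,1,2,4,6}
  0: ✓
  1: ✓
  2: ✓
  4: ✓
  6: ✓

Answer: INVARIANT HOLDS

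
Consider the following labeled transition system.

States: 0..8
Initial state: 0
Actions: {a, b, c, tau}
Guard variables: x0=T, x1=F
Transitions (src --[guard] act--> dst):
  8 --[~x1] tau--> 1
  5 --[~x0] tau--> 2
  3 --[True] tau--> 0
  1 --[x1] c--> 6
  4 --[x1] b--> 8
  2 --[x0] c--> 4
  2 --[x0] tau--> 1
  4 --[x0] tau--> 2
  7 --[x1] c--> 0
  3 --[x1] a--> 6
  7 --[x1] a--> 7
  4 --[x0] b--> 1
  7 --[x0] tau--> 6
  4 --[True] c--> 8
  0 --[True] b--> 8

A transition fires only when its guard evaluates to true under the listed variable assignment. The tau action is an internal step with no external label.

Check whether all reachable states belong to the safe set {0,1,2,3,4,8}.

Answer: INVARIANT HOLDS

Analysis:
Safe = {0,1,2,3,4,8}
Reachable = {0,1,8}
  0: safe
  1: safe
  8: safe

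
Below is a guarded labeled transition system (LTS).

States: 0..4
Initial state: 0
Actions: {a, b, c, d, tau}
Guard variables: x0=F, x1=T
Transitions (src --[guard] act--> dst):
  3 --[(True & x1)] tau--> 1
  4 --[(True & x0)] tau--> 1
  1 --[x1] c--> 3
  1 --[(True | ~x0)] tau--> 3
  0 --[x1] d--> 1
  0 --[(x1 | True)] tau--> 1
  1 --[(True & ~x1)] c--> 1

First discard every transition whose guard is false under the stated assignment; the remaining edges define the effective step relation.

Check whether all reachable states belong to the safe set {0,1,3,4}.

Answer: INVARIANT HOLDS

Analysis:
Allowed set {0,1,3,4}
Reachable = {0,1,3}
  0: ok
  1: ok
  3: ok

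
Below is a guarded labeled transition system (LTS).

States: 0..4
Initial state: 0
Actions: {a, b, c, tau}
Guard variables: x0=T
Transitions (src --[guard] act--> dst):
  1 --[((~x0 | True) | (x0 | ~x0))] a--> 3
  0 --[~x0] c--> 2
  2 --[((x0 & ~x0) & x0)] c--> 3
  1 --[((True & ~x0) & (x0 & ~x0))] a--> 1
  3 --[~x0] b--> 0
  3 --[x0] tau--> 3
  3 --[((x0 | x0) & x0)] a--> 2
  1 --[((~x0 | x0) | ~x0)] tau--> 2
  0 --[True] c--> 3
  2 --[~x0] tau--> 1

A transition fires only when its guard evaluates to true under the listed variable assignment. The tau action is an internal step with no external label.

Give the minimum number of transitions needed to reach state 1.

Answer: UNREACHABLE

Trace:
Breadth-first toward 1:
  Layer 0: {0}
  Layer 1: {3}
  Layer 2: {2}
1 never appears.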